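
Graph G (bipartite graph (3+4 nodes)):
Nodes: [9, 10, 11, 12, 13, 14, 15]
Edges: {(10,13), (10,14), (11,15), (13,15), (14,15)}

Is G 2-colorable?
Yes, G is 2-colorable

A valid 2-coloring: color 1: [9, 10, 12, 15]; color 2: [11, 13, 14].
(χ(G) = 2 ≤ 2.)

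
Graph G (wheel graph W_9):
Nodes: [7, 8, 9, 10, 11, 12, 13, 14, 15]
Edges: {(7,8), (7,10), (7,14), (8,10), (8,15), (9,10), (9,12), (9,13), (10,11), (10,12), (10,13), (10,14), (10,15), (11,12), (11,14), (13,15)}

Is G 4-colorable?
Yes, G is 4-colorable

A valid 4-coloring: color 1: [10]; color 2: [8, 12, 13, 14]; color 3: [7, 9, 11, 15].
(χ(G) = 3 ≤ 4.)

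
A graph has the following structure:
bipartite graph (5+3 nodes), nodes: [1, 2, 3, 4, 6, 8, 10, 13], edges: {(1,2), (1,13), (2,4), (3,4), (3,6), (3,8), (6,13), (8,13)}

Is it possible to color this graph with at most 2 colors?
A valid 2-coloring: color 1: [2, 3, 10, 13]; color 2: [1, 4, 6, 8].
(χ(G) = 2 ≤ 2.)

Yes, G is 2-colorable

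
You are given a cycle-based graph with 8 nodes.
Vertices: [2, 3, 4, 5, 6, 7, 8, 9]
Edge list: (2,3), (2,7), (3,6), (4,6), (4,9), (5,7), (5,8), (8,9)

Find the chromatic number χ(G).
χ(G) = 2

Clique number ω(G) = 2 (lower bound: χ ≥ ω).
The graph is bipartite (no odd cycle), so 2 colors suffice: χ(G) = 2.
A valid 2-coloring: color 1: [2, 5, 6, 9]; color 2: [3, 4, 7, 8].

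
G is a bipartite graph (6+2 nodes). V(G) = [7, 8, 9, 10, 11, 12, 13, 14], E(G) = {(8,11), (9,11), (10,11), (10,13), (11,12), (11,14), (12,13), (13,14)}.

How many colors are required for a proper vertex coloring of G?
Clique number ω(G) = 2 (lower bound: χ ≥ ω).
The graph is bipartite (no odd cycle), so 2 colors suffice: χ(G) = 2.
A valid 2-coloring: color 1: [7, 11, 13]; color 2: [8, 9, 10, 12, 14].

χ(G) = 2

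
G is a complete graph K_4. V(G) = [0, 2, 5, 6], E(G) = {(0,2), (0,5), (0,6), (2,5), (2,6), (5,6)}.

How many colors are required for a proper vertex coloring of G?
Clique number ω(G) = 4 (lower bound: χ ≥ ω).
The clique on [0, 2, 5, 6] has size 4, forcing χ ≥ 4, and the coloring below uses 4 colors, so χ(G) = 4.
A valid 4-coloring: color 1: [5]; color 2: [2]; color 3: [6]; color 4: [0].

χ(G) = 4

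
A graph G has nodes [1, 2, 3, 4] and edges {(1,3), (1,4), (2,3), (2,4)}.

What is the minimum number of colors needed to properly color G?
χ(G) = 2

Clique number ω(G) = 2 (lower bound: χ ≥ ω).
The graph is bipartite (no odd cycle), so 2 colors suffice: χ(G) = 2.
A valid 2-coloring: color 1: [3, 4]; color 2: [1, 2].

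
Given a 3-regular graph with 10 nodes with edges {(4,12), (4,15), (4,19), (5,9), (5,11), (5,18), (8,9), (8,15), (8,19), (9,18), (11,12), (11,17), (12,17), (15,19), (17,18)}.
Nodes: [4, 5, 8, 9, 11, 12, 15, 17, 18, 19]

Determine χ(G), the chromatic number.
χ(G) = 3

Clique number ω(G) = 3 (lower bound: χ ≥ ω).
The clique on [4, 15, 19] has size 3, forcing χ ≥ 3, and the coloring below uses 3 colors, so χ(G) = 3.
A valid 3-coloring: color 1: [4, 8, 11, 18]; color 2: [9, 12, 19]; color 3: [5, 15, 17].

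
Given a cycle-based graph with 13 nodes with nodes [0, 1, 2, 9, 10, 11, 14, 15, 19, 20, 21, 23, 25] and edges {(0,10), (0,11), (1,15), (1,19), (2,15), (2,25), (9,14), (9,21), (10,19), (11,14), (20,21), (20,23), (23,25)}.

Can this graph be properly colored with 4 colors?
A valid 4-coloring: color 1: [0, 1, 2, 14, 21, 23]; color 2: [9, 10, 11, 15, 20, 25]; color 3: [19].
(χ(G) = 3 ≤ 4.)

Yes, G is 4-colorable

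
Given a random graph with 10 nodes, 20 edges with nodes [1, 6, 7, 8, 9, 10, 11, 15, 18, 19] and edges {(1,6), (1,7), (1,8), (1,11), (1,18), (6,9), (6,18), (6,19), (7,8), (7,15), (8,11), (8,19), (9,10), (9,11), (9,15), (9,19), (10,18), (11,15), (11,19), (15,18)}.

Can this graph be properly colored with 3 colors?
A valid 3-coloring: color 1: [6, 7, 10, 11]; color 2: [8, 9, 18]; color 3: [1, 15, 19].
(χ(G) = 3 ≤ 3.)

Yes, G is 3-colorable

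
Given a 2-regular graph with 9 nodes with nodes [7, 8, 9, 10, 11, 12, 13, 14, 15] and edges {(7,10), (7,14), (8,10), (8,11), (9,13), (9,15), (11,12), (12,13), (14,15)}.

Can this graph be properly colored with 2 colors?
No, G is not 2-colorable

Odd cycle [7, 14, 15, 9, 13, 12, 11, 8, 10] needs 3 colors (χ ≥ 3).
Hence χ(G) ≥ 3 > 2, so no proper 2-coloring exists.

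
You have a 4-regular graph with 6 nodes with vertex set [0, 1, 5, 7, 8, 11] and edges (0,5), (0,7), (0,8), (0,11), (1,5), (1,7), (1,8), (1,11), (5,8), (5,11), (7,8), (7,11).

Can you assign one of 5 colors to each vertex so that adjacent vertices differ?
A valid 5-coloring: color 1: [8, 11]; color 2: [0, 1]; color 3: [5, 7].
(χ(G) = 3 ≤ 5.)

Yes, G is 5-colorable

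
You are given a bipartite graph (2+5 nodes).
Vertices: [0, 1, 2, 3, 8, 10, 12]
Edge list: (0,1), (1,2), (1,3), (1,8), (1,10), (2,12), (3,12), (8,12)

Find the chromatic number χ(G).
Clique number ω(G) = 2 (lower bound: χ ≥ ω).
The graph is bipartite (no odd cycle), so 2 colors suffice: χ(G) = 2.
A valid 2-coloring: color 1: [1, 12]; color 2: [0, 2, 3, 8, 10].

χ(G) = 2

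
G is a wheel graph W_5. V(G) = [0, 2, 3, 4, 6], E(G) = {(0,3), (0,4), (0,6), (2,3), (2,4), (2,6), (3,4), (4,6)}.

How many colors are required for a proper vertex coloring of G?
χ(G) = 3

Clique number ω(G) = 3 (lower bound: χ ≥ ω).
The clique on [0, 3, 4] has size 3, forcing χ ≥ 3, and the coloring below uses 3 colors, so χ(G) = 3.
A valid 3-coloring: color 1: [4]; color 2: [0, 2]; color 3: [3, 6].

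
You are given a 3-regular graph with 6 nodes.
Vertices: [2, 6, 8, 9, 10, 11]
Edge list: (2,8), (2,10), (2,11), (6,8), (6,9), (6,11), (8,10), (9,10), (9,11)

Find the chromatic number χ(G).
χ(G) = 3

Clique number ω(G) = 3 (lower bound: χ ≥ ω).
The clique on [6, 9, 11] has size 3, forcing χ ≥ 3, and the coloring below uses 3 colors, so χ(G) = 3.
A valid 3-coloring: color 1: [2, 9]; color 2: [8, 11]; color 3: [6, 10].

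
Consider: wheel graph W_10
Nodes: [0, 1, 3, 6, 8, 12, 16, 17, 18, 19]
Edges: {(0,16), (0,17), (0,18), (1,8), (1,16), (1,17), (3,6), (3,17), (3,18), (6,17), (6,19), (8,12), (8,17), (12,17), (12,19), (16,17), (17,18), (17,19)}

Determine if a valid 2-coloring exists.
The clique on vertices [0, 16, 17] has size 3 > 2, so it alone needs 3 colors.

No, G is not 2-colorable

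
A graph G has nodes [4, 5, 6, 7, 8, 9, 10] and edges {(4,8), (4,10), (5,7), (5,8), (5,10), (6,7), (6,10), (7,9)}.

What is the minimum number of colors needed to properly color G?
χ(G) = 2

Clique number ω(G) = 2 (lower bound: χ ≥ ω).
The graph is bipartite (no odd cycle), so 2 colors suffice: χ(G) = 2.
A valid 2-coloring: color 1: [7, 8, 10]; color 2: [4, 5, 6, 9].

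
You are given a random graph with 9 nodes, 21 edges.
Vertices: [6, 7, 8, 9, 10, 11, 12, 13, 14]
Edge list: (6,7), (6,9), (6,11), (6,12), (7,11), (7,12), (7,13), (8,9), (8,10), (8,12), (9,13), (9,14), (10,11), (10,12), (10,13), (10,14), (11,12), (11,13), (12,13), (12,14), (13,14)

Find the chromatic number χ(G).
χ(G) = 4

Clique number ω(G) = 4 (lower bound: χ ≥ ω).
The clique on [10, 11, 12, 13] has size 4, forcing χ ≥ 4, and the coloring below uses 4 colors, so χ(G) = 4.
A valid 4-coloring: color 1: [9, 12]; color 2: [6, 8, 13]; color 3: [7, 10]; color 4: [11, 14].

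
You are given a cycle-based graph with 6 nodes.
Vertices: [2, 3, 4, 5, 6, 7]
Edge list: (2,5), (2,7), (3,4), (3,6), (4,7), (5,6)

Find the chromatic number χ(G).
Clique number ω(G) = 2 (lower bound: χ ≥ ω).
The graph is bipartite (no odd cycle), so 2 colors suffice: χ(G) = 2.
A valid 2-coloring: color 1: [3, 5, 7]; color 2: [2, 4, 6].

χ(G) = 2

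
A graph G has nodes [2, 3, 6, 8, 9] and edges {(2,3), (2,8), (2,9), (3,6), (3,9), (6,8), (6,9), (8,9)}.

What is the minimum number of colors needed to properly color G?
χ(G) = 3

Clique number ω(G) = 3 (lower bound: χ ≥ ω).
The clique on [2, 8, 9] has size 3, forcing χ ≥ 3, and the coloring below uses 3 colors, so χ(G) = 3.
A valid 3-coloring: color 1: [9]; color 2: [2, 6]; color 3: [3, 8].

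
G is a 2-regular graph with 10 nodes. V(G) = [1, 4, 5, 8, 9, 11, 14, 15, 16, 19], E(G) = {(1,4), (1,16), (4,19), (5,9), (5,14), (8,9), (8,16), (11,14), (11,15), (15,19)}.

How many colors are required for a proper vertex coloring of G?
χ(G) = 2

Clique number ω(G) = 2 (lower bound: χ ≥ ω).
The graph is bipartite (no odd cycle), so 2 colors suffice: χ(G) = 2.
A valid 2-coloring: color 1: [4, 9, 14, 15, 16]; color 2: [1, 5, 8, 11, 19].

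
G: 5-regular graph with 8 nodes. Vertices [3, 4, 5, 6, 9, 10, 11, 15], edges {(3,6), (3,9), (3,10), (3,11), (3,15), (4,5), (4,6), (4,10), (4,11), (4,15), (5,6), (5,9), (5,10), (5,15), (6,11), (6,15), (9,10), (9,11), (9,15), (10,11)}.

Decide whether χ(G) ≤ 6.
Yes, G is 6-colorable

A valid 6-coloring: color 1: [5, 11]; color 2: [6, 9]; color 3: [10, 15]; color 4: [3, 4].
(χ(G) = 4 ≤ 6.)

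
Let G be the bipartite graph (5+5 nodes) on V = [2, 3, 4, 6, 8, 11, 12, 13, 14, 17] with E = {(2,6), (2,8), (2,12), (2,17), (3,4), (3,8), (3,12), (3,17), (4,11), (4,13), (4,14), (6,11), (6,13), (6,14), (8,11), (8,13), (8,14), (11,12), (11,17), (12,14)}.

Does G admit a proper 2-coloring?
A valid 2-coloring: color 1: [4, 6, 8, 12, 17]; color 2: [2, 3, 11, 13, 14].
(χ(G) = 2 ≤ 2.)

Yes, G is 2-colorable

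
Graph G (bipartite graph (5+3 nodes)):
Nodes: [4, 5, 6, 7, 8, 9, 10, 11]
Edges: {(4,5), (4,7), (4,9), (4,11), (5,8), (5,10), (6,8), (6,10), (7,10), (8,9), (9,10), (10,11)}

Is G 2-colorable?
Yes, G is 2-colorable

A valid 2-coloring: color 1: [4, 8, 10]; color 2: [5, 6, 7, 9, 11].
(χ(G) = 2 ≤ 2.)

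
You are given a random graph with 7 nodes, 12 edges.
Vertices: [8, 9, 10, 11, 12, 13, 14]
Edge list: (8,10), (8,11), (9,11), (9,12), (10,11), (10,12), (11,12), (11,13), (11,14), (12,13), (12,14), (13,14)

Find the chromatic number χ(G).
χ(G) = 4

Clique number ω(G) = 4 (lower bound: χ ≥ ω).
The clique on [11, 12, 13, 14] has size 4, forcing χ ≥ 4, and the coloring below uses 4 colors, so χ(G) = 4.
A valid 4-coloring: color 1: [11]; color 2: [8, 12]; color 3: [9, 10, 13]; color 4: [14].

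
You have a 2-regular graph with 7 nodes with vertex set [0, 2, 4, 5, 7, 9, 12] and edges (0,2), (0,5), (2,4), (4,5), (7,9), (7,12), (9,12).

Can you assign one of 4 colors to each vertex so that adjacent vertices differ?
Yes, G is 4-colorable

A valid 4-coloring: color 1: [0, 4, 9]; color 2: [2, 5, 12]; color 3: [7].
(χ(G) = 3 ≤ 4.)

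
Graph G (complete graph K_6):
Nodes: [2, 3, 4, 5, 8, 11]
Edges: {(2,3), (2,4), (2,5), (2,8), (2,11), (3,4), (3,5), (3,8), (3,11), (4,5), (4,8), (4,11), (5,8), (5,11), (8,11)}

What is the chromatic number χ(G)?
χ(G) = 6

Clique number ω(G) = 6 (lower bound: χ ≥ ω).
The clique on [2, 3, 4, 5, 8, 11] has size 6, forcing χ ≥ 6, and the coloring below uses 6 colors, so χ(G) = 6.
A valid 6-coloring: color 1: [3]; color 2: [5]; color 3: [8]; color 4: [2]; color 5: [11]; color 6: [4].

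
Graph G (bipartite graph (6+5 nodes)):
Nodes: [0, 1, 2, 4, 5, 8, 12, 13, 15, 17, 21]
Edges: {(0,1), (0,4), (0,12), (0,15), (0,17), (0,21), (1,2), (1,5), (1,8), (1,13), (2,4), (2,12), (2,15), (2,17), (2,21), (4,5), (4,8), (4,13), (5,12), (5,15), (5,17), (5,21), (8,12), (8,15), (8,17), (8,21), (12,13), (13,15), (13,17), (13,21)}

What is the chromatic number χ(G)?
χ(G) = 2

Clique number ω(G) = 2 (lower bound: χ ≥ ω).
The graph is bipartite (no odd cycle), so 2 colors suffice: χ(G) = 2.
A valid 2-coloring: color 1: [0, 2, 5, 8, 13]; color 2: [1, 4, 12, 15, 17, 21].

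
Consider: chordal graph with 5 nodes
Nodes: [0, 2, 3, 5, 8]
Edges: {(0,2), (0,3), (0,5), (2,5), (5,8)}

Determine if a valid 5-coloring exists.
A valid 5-coloring: color 1: [0, 8]; color 2: [3, 5]; color 3: [2].
(χ(G) = 3 ≤ 5.)

Yes, G is 5-colorable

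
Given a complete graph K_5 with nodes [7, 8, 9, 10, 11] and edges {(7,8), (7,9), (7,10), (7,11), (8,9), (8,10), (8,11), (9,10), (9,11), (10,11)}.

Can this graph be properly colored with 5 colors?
Yes, G is 5-colorable

A valid 5-coloring: color 1: [10]; color 2: [9]; color 3: [8]; color 4: [7]; color 5: [11].
(χ(G) = 5 ≤ 5.)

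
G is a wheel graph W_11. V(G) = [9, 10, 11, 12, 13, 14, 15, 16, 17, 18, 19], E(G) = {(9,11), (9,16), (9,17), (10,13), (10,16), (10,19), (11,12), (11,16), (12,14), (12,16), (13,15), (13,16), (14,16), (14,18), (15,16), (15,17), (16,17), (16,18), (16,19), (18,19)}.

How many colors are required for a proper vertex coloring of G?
χ(G) = 3

Clique number ω(G) = 3 (lower bound: χ ≥ ω).
The clique on [9, 16, 17] has size 3, forcing χ ≥ 3, and the coloring below uses 3 colors, so χ(G) = 3.
A valid 3-coloring: color 1: [16]; color 2: [9, 10, 12, 15, 18]; color 3: [11, 13, 14, 17, 19].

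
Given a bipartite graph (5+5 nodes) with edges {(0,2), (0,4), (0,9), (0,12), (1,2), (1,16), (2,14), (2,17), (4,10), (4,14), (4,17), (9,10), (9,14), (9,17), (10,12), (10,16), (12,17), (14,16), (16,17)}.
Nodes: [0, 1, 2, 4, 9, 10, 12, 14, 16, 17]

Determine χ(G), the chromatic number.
Clique number ω(G) = 2 (lower bound: χ ≥ ω).
The graph is bipartite (no odd cycle), so 2 colors suffice: χ(G) = 2.
A valid 2-coloring: color 1: [0, 1, 10, 14, 17]; color 2: [2, 4, 9, 12, 16].

χ(G) = 2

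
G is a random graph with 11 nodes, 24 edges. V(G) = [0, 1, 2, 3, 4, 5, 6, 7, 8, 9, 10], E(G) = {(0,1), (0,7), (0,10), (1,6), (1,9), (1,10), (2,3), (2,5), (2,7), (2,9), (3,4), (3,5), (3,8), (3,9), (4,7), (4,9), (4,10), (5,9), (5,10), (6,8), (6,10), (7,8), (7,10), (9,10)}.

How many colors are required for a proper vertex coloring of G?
Clique number ω(G) = 4 (lower bound: χ ≥ ω).
The clique on [2, 3, 5, 9] has size 4, forcing χ ≥ 4, and the coloring below uses 4 colors, so χ(G) = 4.
A valid 4-coloring: color 1: [3, 10]; color 2: [6, 7, 9]; color 3: [1, 2, 4, 8]; color 4: [0, 5].

χ(G) = 4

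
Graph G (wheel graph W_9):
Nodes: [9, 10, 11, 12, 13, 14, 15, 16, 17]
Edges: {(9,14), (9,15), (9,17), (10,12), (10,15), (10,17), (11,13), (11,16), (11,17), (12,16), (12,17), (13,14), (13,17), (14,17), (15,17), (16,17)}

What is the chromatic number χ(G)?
Clique number ω(G) = 3 (lower bound: χ ≥ ω).
The clique on [9, 14, 17] has size 3, forcing χ ≥ 3, and the coloring below uses 3 colors, so χ(G) = 3.
A valid 3-coloring: color 1: [17]; color 2: [9, 10, 13, 16]; color 3: [11, 12, 14, 15].

χ(G) = 3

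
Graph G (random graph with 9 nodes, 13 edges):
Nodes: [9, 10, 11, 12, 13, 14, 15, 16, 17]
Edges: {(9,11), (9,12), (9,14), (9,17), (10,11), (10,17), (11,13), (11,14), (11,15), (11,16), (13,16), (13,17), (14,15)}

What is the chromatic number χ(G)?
χ(G) = 3

Clique number ω(G) = 3 (lower bound: χ ≥ ω).
The clique on [11, 13, 16] has size 3, forcing χ ≥ 3, and the coloring below uses 3 colors, so χ(G) = 3.
A valid 3-coloring: color 1: [11, 12, 17]; color 2: [9, 10, 13, 15]; color 3: [14, 16].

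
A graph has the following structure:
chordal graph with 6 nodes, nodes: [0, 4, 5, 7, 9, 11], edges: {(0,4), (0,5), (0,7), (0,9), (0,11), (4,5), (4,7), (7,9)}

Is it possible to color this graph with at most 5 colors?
Yes, G is 5-colorable

A valid 5-coloring: color 1: [0]; color 2: [4, 9, 11]; color 3: [5, 7].
(χ(G) = 3 ≤ 5.)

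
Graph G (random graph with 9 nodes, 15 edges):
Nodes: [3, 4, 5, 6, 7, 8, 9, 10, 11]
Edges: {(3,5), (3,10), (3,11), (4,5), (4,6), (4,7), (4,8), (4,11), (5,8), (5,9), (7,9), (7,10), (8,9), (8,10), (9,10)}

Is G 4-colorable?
Yes, G is 4-colorable

A valid 4-coloring: color 1: [3, 4, 9]; color 2: [5, 6, 10, 11]; color 3: [7, 8].
(χ(G) = 3 ≤ 4.)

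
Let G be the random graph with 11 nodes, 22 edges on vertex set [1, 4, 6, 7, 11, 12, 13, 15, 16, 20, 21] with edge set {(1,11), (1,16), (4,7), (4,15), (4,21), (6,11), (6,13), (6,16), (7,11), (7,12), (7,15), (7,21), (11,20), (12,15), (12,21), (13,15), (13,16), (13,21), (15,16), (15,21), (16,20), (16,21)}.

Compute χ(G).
Clique number ω(G) = 4 (lower bound: χ ≥ ω).
The clique on [13, 15, 16, 21] has size 4, forcing χ ≥ 4, and the coloring below uses 4 colors, so χ(G) = 4.
A valid 4-coloring: color 1: [1, 6, 15, 20]; color 2: [11, 21]; color 3: [7, 16]; color 4: [4, 12, 13].

χ(G) = 4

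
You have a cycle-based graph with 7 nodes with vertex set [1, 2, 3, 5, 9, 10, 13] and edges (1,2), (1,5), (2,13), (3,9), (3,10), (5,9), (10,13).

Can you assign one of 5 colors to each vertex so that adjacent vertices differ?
A valid 5-coloring: color 1: [1, 9, 13]; color 2: [2, 5, 10]; color 3: [3].
(χ(G) = 3 ≤ 5.)

Yes, G is 5-colorable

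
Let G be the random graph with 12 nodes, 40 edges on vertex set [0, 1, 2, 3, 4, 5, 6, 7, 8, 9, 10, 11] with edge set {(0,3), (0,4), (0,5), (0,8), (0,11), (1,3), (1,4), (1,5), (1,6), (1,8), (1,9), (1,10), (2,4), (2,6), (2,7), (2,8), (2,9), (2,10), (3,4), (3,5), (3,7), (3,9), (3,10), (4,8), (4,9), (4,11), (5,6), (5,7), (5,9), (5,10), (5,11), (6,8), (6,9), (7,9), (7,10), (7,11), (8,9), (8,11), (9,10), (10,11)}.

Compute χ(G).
χ(G) = 5

Clique number ω(G) = 5 (lower bound: χ ≥ ω).
The clique on [1, 3, 5, 9, 10] has size 5, forcing χ ≥ 5, and the coloring below uses 5 colors, so χ(G) = 5.
A valid 5-coloring: color 1: [9, 11]; color 2: [5, 8]; color 3: [0, 1, 7]; color 4: [2, 3]; color 5: [4, 6, 10].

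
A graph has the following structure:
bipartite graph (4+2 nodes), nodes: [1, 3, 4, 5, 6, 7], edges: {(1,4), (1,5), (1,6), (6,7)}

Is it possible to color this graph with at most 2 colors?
A valid 2-coloring: color 1: [1, 3, 7]; color 2: [4, 5, 6].
(χ(G) = 2 ≤ 2.)

Yes, G is 2-colorable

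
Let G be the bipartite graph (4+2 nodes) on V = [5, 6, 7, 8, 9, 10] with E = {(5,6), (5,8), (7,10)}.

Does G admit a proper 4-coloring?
A valid 4-coloring: color 1: [5, 9, 10]; color 2: [6, 7, 8].
(χ(G) = 2 ≤ 4.)

Yes, G is 4-colorable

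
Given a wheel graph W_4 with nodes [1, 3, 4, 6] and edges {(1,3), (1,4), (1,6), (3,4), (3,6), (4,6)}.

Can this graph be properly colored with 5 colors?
A valid 5-coloring: color 1: [1]; color 2: [4]; color 3: [3]; color 4: [6].
(χ(G) = 4 ≤ 5.)

Yes, G is 5-colorable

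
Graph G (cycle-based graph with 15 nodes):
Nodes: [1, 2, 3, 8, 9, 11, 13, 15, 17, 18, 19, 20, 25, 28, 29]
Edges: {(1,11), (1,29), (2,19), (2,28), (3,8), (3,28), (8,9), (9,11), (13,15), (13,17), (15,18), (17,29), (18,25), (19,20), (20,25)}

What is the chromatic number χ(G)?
Clique number ω(G) = 2 (lower bound: χ ≥ ω).
Odd cycle [13, 15, 18, 25, 20, 19, 2, 28, 3, 8, 9, 11, 1, 29, 17] needs 3 colors (χ ≥ 3).
The coloring below uses 3 colors, so χ(G) = 3.
A valid 3-coloring: color 1: [2, 3, 9, 13, 18, 20, 29]; color 2: [8, 11, 15, 17, 19, 25, 28]; color 3: [1].

χ(G) = 3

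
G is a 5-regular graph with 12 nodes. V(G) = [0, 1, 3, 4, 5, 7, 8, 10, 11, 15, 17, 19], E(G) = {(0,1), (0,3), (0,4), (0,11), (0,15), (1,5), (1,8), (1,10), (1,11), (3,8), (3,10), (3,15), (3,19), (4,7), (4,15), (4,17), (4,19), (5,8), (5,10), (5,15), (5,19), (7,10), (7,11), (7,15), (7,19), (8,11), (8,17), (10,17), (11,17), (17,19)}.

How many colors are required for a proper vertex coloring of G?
χ(G) = 4

Clique number ω(G) = 3 (lower bound: χ ≥ ω).
Suppose a proper 3-coloring c exists. The clique [0, 1, 11] takes 3 distinct colors; by symmetry let c(0) = 1, c(1) = 2, c(11) = 3.
- Vertex 8: neighbors [1, 11] already have colors [2, 3] ⇒ c(8) = 1.
- Vertex 5: neighbors [8, 1] already have colors [1, 2] ⇒ c(5) = 3.
- Vertex 10: neighbors [1, 5] already have colors [2, 3] ⇒ c(10) = 1.
- Vertex 7: neighbors [10, 11] already have colors [1, 3] ⇒ c(7) = 2.
- Vertex 15: neighbors [0, 7, 5] already have colors [1, 2, 3] — all 3 colors blocked. Contradiction.
The forced assignments end in a contradiction, so G has no proper 3-coloring (χ ≥ 4).
The coloring below uses 4 colors, so χ(G) = 4.
A valid 4-coloring: color 1: [1, 3, 4]; color 2: [0, 5, 7, 17]; color 3: [10, 11, 15, 19]; color 4: [8].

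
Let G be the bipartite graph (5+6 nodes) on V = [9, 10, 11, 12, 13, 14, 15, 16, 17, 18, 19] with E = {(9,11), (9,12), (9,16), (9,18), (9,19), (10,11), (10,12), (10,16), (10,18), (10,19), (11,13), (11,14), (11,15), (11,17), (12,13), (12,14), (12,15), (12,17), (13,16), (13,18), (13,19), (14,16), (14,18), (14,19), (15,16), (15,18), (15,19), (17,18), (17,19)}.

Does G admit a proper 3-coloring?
Yes, G is 3-colorable

A valid 3-coloring: color 1: [11, 12, 16, 18, 19]; color 2: [9, 10, 13, 14, 15, 17].
(χ(G) = 2 ≤ 3.)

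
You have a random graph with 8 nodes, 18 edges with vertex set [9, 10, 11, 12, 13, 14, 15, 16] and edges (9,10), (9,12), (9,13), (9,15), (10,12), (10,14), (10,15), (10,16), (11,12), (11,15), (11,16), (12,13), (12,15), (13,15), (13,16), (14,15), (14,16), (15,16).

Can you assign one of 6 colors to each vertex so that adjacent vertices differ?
Yes, G is 6-colorable

A valid 6-coloring: color 1: [15]; color 2: [12, 16]; color 3: [10, 11, 13]; color 4: [9, 14].
(χ(G) = 4 ≤ 6.)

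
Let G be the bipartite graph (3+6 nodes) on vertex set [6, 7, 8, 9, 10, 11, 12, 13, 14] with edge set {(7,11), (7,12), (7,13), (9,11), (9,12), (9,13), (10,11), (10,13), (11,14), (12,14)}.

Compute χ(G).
χ(G) = 2

Clique number ω(G) = 2 (lower bound: χ ≥ ω).
The graph is bipartite (no odd cycle), so 2 colors suffice: χ(G) = 2.
A valid 2-coloring: color 1: [6, 8, 11, 12, 13]; color 2: [7, 9, 10, 14].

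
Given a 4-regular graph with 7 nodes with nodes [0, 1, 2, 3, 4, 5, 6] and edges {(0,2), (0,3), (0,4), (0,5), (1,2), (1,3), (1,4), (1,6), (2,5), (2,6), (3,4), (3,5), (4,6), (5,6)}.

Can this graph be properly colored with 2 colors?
The clique on vertices [0, 2, 5] has size 3 > 2, so it alone needs 3 colors.

No, G is not 2-colorable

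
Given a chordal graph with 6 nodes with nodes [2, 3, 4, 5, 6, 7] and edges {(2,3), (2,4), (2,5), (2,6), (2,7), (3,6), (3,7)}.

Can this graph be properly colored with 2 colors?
The clique on vertices [2, 3, 6] has size 3 > 2, so it alone needs 3 colors.

No, G is not 2-colorable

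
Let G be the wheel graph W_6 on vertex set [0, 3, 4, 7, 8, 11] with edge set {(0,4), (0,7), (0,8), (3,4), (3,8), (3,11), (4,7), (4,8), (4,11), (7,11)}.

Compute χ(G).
χ(G) = 4

Clique number ω(G) = 3 (lower bound: χ ≥ ω).
Odd cycle [7, 11, 3, 8, 0] needs 3 colors (χ ≥ 3).
Vertex 4 is adjacent to every vertex of [0, 3, 7, 8, 11], which already need 3 colors among themselves, so 4 needs a new color (χ ≥ 4).
The coloring below uses 4 colors, so χ(G) = 4.
A valid 4-coloring: color 1: [4]; color 2: [7, 8]; color 3: [0, 11]; color 4: [3].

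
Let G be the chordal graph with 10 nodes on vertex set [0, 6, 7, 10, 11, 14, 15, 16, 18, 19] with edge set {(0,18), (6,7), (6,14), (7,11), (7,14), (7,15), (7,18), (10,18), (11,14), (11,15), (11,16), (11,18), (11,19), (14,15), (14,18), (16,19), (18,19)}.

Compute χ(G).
χ(G) = 4

Clique number ω(G) = 4 (lower bound: χ ≥ ω).
The clique on [7, 11, 14, 18] has size 4, forcing χ ≥ 4, and the coloring below uses 4 colors, so χ(G) = 4.
A valid 4-coloring: color 1: [0, 6, 10, 11]; color 2: [15, 16, 18]; color 3: [14, 19]; color 4: [7].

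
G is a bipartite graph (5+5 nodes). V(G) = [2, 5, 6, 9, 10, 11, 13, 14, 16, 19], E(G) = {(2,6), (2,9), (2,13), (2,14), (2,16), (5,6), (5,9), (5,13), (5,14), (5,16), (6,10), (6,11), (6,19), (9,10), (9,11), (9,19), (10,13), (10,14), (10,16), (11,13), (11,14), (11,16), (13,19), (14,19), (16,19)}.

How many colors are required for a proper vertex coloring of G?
χ(G) = 2

Clique number ω(G) = 2 (lower bound: χ ≥ ω).
The graph is bipartite (no odd cycle), so 2 colors suffice: χ(G) = 2.
A valid 2-coloring: color 1: [6, 9, 13, 14, 16]; color 2: [2, 5, 10, 11, 19].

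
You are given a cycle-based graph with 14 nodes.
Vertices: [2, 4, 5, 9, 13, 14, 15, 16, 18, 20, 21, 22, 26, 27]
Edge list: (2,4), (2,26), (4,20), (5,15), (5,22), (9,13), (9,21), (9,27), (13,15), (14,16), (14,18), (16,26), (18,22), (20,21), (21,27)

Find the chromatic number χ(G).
Clique number ω(G) = 3 (lower bound: χ ≥ ω).
The clique on [9, 21, 27] has size 3, forcing χ ≥ 3, and the coloring below uses 3 colors, so χ(G) = 3.
A valid 3-coloring: color 1: [2, 9, 14, 15, 20, 22]; color 2: [4, 5, 13, 18, 21, 26]; color 3: [16, 27].

χ(G) = 3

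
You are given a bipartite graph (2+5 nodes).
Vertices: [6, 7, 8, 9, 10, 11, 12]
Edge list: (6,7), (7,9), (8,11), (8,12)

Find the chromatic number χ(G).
Clique number ω(G) = 2 (lower bound: χ ≥ ω).
The graph is bipartite (no odd cycle), so 2 colors suffice: χ(G) = 2.
A valid 2-coloring: color 1: [7, 8, 10]; color 2: [6, 9, 11, 12].

χ(G) = 2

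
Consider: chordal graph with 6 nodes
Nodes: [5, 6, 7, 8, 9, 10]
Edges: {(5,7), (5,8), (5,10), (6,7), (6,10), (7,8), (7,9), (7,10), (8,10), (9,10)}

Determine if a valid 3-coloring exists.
No, G is not 3-colorable

The clique on vertices [5, 7, 8, 10] has size 4 > 3, so it alone needs 4 colors.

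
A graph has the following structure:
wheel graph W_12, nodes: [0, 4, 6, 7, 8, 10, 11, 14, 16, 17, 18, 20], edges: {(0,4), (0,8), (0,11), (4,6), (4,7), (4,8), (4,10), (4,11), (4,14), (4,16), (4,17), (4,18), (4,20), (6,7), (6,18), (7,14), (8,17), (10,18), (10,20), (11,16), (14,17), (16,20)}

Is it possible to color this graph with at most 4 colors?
A valid 4-coloring: color 1: [4]; color 2: [0, 6, 10, 16, 17]; color 3: [7, 8, 11, 18, 20]; color 4: [14].
(χ(G) = 4 ≤ 4.)

Yes, G is 4-colorable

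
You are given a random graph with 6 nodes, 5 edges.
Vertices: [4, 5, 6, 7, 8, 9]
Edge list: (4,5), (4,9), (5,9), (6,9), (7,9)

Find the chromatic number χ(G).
χ(G) = 3

Clique number ω(G) = 3 (lower bound: χ ≥ ω).
The clique on [4, 5, 9] has size 3, forcing χ ≥ 3, and the coloring below uses 3 colors, so χ(G) = 3.
A valid 3-coloring: color 1: [8, 9]; color 2: [4, 6, 7]; color 3: [5].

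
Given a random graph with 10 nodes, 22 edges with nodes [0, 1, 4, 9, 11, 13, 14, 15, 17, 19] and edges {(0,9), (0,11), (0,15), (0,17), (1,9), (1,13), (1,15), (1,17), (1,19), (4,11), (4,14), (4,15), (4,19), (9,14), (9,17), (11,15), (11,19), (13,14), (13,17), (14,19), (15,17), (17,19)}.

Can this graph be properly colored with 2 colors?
No, G is not 2-colorable

The clique on vertices [0, 9, 17] has size 3 > 2, so it alone needs 3 colors.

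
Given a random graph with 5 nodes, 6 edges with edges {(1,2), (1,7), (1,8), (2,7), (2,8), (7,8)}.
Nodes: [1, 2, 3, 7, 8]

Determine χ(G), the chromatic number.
Clique number ω(G) = 4 (lower bound: χ ≥ ω).
The clique on [1, 2, 7, 8] has size 4, forcing χ ≥ 4, and the coloring below uses 4 colors, so χ(G) = 4.
A valid 4-coloring: color 1: [3, 8]; color 2: [1]; color 3: [7]; color 4: [2].

χ(G) = 4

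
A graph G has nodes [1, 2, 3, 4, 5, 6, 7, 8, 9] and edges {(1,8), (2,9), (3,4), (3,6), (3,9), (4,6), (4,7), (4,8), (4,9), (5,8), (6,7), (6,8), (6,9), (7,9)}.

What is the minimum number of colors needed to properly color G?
χ(G) = 4

Clique number ω(G) = 4 (lower bound: χ ≥ ω).
The clique on [3, 4, 6, 9] has size 4, forcing χ ≥ 4, and the coloring below uses 4 colors, so χ(G) = 4.
A valid 4-coloring: color 1: [1, 2, 4, 5]; color 2: [6]; color 3: [8, 9]; color 4: [3, 7].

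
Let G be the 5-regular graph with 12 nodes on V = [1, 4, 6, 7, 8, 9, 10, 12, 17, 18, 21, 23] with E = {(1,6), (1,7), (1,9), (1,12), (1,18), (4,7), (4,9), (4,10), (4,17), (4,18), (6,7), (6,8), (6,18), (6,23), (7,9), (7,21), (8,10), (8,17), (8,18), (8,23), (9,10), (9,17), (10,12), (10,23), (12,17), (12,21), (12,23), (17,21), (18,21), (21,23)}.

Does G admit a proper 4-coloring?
A valid 4-coloring: color 1: [6, 9, 12]; color 2: [7, 10, 17, 18]; color 3: [1, 4, 8, 21]; color 4: [23].
(χ(G) = 4 ≤ 4.)

Yes, G is 4-colorable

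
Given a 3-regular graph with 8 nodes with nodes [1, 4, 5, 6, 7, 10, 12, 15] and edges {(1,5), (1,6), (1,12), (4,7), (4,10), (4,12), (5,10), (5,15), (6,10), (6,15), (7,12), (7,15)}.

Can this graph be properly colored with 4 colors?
A valid 4-coloring: color 1: [4, 5, 6]; color 2: [1, 7, 10]; color 3: [12, 15].
(χ(G) = 3 ≤ 4.)

Yes, G is 4-colorable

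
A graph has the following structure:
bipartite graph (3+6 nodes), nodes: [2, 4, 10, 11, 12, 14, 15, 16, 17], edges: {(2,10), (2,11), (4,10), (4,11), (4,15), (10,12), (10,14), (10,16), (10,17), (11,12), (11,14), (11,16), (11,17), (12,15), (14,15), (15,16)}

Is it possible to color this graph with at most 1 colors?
Edge (2,10) forces its endpoints to differ, so 1 color is not enough.

No, G is not 1-colorable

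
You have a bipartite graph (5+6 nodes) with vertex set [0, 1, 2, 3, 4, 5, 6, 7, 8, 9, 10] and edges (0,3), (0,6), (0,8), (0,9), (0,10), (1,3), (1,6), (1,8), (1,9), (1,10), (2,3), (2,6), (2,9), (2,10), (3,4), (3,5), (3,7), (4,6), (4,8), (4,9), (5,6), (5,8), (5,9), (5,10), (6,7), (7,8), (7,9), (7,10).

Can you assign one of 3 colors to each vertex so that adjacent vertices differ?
A valid 3-coloring: color 1: [3, 6, 8, 9, 10]; color 2: [0, 1, 2, 4, 5, 7].
(χ(G) = 2 ≤ 3.)

Yes, G is 3-colorable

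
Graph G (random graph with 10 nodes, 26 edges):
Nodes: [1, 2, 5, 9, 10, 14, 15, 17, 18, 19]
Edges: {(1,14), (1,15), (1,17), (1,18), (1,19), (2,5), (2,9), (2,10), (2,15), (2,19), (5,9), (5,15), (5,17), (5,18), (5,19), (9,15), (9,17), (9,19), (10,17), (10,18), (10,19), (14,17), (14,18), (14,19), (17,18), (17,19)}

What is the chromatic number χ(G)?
χ(G) = 4

Clique number ω(G) = 4 (lower bound: χ ≥ ω).
The clique on [1, 14, 17, 18] has size 4, forcing χ ≥ 4, and the coloring below uses 4 colors, so χ(G) = 4.
A valid 4-coloring: color 1: [15, 18, 19]; color 2: [2, 17]; color 3: [5, 10, 14]; color 4: [1, 9].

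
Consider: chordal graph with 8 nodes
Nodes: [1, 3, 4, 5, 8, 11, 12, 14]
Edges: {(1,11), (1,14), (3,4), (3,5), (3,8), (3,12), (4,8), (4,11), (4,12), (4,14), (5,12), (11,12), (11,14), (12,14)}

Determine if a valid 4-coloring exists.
Yes, G is 4-colorable

A valid 4-coloring: color 1: [1, 4, 5]; color 2: [8, 12]; color 3: [3, 11]; color 4: [14].
(χ(G) = 4 ≤ 4.)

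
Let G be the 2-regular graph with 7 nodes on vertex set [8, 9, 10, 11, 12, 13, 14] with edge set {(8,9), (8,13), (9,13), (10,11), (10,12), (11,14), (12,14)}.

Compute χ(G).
χ(G) = 3

Clique number ω(G) = 3 (lower bound: χ ≥ ω).
The clique on [8, 9, 13] has size 3, forcing χ ≥ 3, and the coloring below uses 3 colors, so χ(G) = 3.
A valid 3-coloring: color 1: [8, 11, 12]; color 2: [9, 10, 14]; color 3: [13].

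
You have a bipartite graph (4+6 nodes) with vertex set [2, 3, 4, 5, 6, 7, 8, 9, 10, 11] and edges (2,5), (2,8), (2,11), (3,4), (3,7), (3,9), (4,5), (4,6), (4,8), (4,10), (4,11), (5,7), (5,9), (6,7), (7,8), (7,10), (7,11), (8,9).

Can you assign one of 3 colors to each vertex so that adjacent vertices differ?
A valid 3-coloring: color 1: [2, 4, 7, 9]; color 2: [3, 5, 6, 8, 10, 11].
(χ(G) = 2 ≤ 3.)

Yes, G is 3-colorable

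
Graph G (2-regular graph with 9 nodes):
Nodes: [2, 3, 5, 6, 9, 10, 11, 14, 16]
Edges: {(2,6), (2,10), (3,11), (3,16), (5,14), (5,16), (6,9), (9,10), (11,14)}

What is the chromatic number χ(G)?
χ(G) = 3

Clique number ω(G) = 2 (lower bound: χ ≥ ω).
Odd cycle [3, 16, 5, 14, 11] needs 3 colors (χ ≥ 3).
The coloring below uses 3 colors, so χ(G) = 3.
A valid 3-coloring: color 1: [6, 10, 14, 16]; color 2: [2, 3, 5, 9]; color 3: [11].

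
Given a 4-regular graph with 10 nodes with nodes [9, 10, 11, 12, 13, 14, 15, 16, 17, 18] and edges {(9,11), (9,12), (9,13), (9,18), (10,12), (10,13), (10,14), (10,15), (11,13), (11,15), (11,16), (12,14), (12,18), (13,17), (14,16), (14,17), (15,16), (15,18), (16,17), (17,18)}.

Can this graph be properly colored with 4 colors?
Yes, G is 4-colorable

A valid 4-coloring: color 1: [12, 13, 16]; color 2: [9, 15, 17]; color 3: [10, 11, 18]; color 4: [14].
(χ(G) = 4 ≤ 4.)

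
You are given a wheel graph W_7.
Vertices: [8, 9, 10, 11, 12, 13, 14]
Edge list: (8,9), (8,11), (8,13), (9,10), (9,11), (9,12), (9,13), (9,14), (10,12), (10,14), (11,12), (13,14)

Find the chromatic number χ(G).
Clique number ω(G) = 3 (lower bound: χ ≥ ω).
The clique on [8, 9, 11] has size 3, forcing χ ≥ 3, and the coloring below uses 3 colors, so χ(G) = 3.
A valid 3-coloring: color 1: [9]; color 2: [10, 11, 13]; color 3: [8, 12, 14].

χ(G) = 3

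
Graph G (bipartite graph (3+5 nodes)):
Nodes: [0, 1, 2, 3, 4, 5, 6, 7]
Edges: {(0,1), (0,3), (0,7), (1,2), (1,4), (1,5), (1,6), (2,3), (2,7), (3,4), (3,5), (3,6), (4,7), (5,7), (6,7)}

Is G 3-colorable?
Yes, G is 3-colorable

A valid 3-coloring: color 1: [1, 3, 7]; color 2: [0, 2, 4, 5, 6].
(χ(G) = 2 ≤ 3.)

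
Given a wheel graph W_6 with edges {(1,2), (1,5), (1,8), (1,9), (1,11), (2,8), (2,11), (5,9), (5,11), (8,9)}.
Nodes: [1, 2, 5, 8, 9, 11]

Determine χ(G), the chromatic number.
χ(G) = 4

Clique number ω(G) = 3 (lower bound: χ ≥ ω).
Odd cycle [8, 2, 11, 5, 9] needs 3 colors (χ ≥ 3).
Vertex 1 is adjacent to every vertex of [2, 5, 8, 9, 11], which already need 3 colors among themselves, so 1 needs a new color (χ ≥ 4).
The coloring below uses 4 colors, so χ(G) = 4.
A valid 4-coloring: color 1: [1]; color 2: [5, 8]; color 3: [2, 9]; color 4: [11].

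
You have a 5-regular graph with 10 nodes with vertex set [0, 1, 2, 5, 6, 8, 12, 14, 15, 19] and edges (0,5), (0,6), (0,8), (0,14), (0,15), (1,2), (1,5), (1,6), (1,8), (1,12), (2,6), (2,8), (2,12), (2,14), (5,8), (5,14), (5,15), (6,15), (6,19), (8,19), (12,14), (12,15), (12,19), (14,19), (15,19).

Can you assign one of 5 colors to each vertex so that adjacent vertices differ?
Yes, G is 5-colorable

A valid 5-coloring: color 1: [2, 5, 19]; color 2: [8, 14, 15]; color 3: [0, 1]; color 4: [6, 12].
(χ(G) = 4 ≤ 5.)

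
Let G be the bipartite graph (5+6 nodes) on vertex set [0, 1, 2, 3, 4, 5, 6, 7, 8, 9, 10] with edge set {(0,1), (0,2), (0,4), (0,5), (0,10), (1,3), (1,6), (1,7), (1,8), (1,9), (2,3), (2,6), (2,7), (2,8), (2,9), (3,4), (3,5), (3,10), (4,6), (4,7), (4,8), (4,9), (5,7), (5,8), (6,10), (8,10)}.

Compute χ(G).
Clique number ω(G) = 2 (lower bound: χ ≥ ω).
The graph is bipartite (no odd cycle), so 2 colors suffice: χ(G) = 2.
A valid 2-coloring: color 1: [1, 2, 4, 5, 10]; color 2: [0, 3, 6, 7, 8, 9].

χ(G) = 2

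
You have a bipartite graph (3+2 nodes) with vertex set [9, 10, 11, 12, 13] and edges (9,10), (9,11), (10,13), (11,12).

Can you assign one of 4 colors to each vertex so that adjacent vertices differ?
Yes, G is 4-colorable

A valid 4-coloring: color 1: [9, 12, 13]; color 2: [10, 11].
(χ(G) = 2 ≤ 4.)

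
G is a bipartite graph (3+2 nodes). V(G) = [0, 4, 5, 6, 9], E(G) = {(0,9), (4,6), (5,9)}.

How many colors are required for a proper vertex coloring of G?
Clique number ω(G) = 2 (lower bound: χ ≥ ω).
The graph is bipartite (no odd cycle), so 2 colors suffice: χ(G) = 2.
A valid 2-coloring: color 1: [6, 9]; color 2: [0, 4, 5].

χ(G) = 2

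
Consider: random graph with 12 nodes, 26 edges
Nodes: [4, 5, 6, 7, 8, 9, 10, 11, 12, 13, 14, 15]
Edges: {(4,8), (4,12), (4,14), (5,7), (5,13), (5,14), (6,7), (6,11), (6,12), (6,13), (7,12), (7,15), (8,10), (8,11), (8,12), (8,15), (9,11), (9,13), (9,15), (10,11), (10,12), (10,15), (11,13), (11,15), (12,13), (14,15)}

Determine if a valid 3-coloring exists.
The clique on vertices [8, 10, 11, 15] has size 4 > 3, so it alone needs 4 colors.

No, G is not 3-colorable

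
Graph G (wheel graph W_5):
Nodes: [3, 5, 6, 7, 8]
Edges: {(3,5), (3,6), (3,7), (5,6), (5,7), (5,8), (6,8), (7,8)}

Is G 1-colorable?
The clique on vertices [5, 6, 8] has size 3 > 1, so it alone needs 3 colors.

No, G is not 1-colorable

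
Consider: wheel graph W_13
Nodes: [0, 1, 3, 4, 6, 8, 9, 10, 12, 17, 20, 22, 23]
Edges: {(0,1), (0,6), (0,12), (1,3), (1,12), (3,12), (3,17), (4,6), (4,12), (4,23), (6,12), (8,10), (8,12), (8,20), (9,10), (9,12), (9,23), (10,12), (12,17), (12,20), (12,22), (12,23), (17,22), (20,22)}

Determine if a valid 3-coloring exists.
A valid 3-coloring: color 1: [12]; color 2: [1, 6, 10, 17, 20, 23]; color 3: [0, 3, 4, 8, 9, 22].
(χ(G) = 3 ≤ 3.)

Yes, G is 3-colorable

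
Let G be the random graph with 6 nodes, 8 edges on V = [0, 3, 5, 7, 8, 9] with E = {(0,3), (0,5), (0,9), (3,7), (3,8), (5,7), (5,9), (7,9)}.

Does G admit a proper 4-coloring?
A valid 4-coloring: color 1: [0, 7, 8]; color 2: [3, 9]; color 3: [5].
(χ(G) = 3 ≤ 4.)

Yes, G is 4-colorable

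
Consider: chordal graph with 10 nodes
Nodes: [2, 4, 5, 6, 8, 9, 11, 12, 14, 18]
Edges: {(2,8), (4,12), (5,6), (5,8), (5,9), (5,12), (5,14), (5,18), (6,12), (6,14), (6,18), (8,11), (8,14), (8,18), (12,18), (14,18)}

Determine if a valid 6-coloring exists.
Yes, G is 6-colorable

A valid 6-coloring: color 1: [2, 4, 5, 11]; color 2: [9, 18]; color 3: [6, 8]; color 4: [12, 14].
(χ(G) = 4 ≤ 6.)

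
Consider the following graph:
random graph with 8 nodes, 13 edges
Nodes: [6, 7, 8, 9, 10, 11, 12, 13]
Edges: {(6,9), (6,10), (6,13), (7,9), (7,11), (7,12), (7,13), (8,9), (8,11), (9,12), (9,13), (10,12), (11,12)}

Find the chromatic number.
Clique number ω(G) = 3 (lower bound: χ ≥ ω).
The clique on [6, 9, 13] has size 3, forcing χ ≥ 3, and the coloring below uses 3 colors, so χ(G) = 3.
A valid 3-coloring: color 1: [9, 10, 11]; color 2: [6, 7, 8]; color 3: [12, 13].

χ(G) = 3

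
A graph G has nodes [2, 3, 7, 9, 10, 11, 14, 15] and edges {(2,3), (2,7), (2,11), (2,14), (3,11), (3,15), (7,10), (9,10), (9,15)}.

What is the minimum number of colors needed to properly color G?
χ(G) = 3

Clique number ω(G) = 3 (lower bound: χ ≥ ω).
The clique on [2, 3, 11] has size 3, forcing χ ≥ 3, and the coloring below uses 3 colors, so χ(G) = 3.
A valid 3-coloring: color 1: [2, 10, 15]; color 2: [3, 7, 9, 14]; color 3: [11].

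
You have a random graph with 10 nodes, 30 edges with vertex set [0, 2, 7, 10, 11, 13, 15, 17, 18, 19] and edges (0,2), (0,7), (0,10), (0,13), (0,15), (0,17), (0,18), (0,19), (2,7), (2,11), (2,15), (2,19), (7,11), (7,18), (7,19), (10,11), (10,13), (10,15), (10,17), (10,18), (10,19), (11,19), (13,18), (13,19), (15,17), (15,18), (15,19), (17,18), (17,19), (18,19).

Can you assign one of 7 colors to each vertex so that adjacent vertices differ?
A valid 7-coloring: color 1: [19]; color 2: [0, 11]; color 3: [2, 18]; color 4: [7, 10]; color 5: [13, 15]; color 6: [17].
(χ(G) = 6 ≤ 7.)

Yes, G is 7-colorable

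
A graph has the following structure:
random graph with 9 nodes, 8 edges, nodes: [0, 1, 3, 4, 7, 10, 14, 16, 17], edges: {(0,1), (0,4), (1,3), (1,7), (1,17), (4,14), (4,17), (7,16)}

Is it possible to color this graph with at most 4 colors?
Yes, G is 4-colorable

A valid 4-coloring: color 1: [1, 4, 10, 16]; color 2: [0, 3, 7, 14, 17].
(χ(G) = 2 ≤ 4.)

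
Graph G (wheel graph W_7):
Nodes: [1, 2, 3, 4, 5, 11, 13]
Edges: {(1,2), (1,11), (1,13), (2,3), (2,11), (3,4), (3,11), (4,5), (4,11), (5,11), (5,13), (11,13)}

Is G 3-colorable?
A valid 3-coloring: color 1: [11]; color 2: [2, 4, 13]; color 3: [1, 3, 5].
(χ(G) = 3 ≤ 3.)

Yes, G is 3-colorable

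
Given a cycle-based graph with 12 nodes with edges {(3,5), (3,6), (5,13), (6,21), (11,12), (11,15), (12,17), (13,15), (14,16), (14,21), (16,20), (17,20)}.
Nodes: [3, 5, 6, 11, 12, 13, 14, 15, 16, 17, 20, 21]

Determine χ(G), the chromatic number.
χ(G) = 2

Clique number ω(G) = 2 (lower bound: χ ≥ ω).
The graph is bipartite (no odd cycle), so 2 colors suffice: χ(G) = 2.
A valid 2-coloring: color 1: [3, 11, 13, 16, 17, 21]; color 2: [5, 6, 12, 14, 15, 20].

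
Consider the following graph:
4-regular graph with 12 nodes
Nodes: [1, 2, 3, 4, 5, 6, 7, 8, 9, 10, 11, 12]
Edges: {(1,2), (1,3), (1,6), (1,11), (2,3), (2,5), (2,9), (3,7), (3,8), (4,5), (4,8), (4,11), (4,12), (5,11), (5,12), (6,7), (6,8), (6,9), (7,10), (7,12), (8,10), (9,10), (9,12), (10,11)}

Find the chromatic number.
χ(G) = 3

Clique number ω(G) = 3 (lower bound: χ ≥ ω).
The clique on [1, 2, 3] has size 3, forcing χ ≥ 3, and the coloring below uses 3 colors, so χ(G) = 3.
A valid 3-coloring: color 1: [2, 8, 11, 12]; color 2: [1, 4, 7, 9]; color 3: [3, 5, 6, 10].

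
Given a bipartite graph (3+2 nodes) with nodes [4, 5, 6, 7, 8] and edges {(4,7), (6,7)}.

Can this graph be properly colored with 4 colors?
A valid 4-coloring: color 1: [5, 7, 8]; color 2: [4, 6].
(χ(G) = 2 ≤ 4.)

Yes, G is 4-colorable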